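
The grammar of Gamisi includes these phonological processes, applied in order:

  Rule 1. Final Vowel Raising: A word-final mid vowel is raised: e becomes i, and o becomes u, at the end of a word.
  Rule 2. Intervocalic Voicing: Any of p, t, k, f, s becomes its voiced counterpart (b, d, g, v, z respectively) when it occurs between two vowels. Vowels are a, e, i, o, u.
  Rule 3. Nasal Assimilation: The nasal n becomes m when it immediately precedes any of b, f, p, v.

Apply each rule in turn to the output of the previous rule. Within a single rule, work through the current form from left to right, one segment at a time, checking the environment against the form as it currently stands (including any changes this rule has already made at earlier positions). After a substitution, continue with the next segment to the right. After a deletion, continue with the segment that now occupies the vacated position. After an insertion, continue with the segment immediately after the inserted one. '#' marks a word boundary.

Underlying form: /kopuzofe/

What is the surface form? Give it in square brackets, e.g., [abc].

Rule 1 Final Vowel Raising: [kopuzofe] → [kopuzofi]
Rule 2 Intervocalic Voicing: [kopuzofi] → [kobuzovi]
Rule 3 Nasal Assimilation: no change — [kobuzovi]

[kobuzovi]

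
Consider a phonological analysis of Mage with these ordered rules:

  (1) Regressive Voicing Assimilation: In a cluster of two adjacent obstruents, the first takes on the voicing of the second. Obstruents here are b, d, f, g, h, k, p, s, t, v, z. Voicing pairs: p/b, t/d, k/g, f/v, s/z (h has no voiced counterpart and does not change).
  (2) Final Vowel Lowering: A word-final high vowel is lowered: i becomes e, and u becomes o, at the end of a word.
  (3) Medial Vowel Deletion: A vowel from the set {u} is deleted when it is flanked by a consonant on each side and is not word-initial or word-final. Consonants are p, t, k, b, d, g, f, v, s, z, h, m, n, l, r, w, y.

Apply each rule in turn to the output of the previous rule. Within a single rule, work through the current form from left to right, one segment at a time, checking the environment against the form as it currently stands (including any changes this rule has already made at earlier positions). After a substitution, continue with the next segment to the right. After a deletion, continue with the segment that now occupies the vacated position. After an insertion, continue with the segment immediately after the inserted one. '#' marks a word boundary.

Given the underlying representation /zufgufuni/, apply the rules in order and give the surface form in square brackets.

[zvgfne]

(1) Regressive Voicing Assimilation: [zufgufuni] → [zuvgufuni]
(2) Final Vowel Lowering: [zuvgufuni] → [zuvgufune]
(3) Medial Vowel Deletion: [zuvgufune] → [zvgfne]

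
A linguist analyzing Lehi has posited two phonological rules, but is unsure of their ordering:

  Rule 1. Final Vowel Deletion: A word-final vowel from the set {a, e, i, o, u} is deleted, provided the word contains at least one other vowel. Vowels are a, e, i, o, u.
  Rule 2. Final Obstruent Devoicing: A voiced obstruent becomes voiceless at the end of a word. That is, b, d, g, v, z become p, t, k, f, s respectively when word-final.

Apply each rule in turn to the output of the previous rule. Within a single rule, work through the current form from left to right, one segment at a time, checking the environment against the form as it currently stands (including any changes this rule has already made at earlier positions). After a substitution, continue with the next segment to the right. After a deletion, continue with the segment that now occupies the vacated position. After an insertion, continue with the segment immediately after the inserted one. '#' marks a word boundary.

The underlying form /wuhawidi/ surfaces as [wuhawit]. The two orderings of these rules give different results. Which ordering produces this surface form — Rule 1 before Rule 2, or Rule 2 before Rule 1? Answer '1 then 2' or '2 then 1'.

1 then 2

Order 1 then 2:
  1 Final Vowel Deletion: [wuhawidi] → [wuhawid]
  2 Final Obstruent Devoicing: [wuhawid] → [wuhawit]
  result: [wuhawit]
Order 2 then 1:
  2 Final Obstruent Devoicing: no change — [wuhawidi]
  1 Final Vowel Deletion: [wuhawidi] → [wuhawid]
  result: [wuhawid]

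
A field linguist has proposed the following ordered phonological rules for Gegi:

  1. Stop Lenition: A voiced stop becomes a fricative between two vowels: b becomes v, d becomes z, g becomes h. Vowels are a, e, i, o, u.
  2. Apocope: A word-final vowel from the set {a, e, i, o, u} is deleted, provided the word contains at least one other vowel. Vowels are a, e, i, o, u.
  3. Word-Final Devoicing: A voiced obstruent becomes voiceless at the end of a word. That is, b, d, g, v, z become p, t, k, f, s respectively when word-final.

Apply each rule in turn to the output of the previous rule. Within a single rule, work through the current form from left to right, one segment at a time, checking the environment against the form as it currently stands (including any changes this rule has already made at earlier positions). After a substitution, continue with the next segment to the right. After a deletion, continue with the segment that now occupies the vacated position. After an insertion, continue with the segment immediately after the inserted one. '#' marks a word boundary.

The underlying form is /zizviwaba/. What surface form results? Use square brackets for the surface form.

1 Stop Lenition: [zizviwaba] → [zizviwava]
2 Apocope: [zizviwava] → [zizviwav]
3 Word-Final Devoicing: [zizviwav] → [zizviwaf]

[zizviwaf]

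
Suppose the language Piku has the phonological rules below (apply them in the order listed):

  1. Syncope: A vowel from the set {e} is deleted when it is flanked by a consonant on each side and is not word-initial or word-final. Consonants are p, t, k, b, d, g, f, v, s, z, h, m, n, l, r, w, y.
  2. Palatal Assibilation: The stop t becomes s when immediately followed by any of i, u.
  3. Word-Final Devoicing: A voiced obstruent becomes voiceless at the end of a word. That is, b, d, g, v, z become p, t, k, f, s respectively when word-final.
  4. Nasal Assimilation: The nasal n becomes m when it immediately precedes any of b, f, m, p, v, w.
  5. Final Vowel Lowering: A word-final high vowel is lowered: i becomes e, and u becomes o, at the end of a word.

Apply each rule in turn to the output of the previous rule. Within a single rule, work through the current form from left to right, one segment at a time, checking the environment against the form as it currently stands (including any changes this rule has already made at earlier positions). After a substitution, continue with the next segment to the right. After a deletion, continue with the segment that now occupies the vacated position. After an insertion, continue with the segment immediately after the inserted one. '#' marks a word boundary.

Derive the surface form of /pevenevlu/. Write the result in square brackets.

[pvmvlo]

1 Syncope: [pevenevlu] → [pvnvlu]
2 Palatal Assibilation: no change — [pvnvlu]
3 Word-Final Devoicing: no change — [pvnvlu]
4 Nasal Assimilation: [pvnvlu] → [pvmvlu]
5 Final Vowel Lowering: [pvmvlu] → [pvmvlo]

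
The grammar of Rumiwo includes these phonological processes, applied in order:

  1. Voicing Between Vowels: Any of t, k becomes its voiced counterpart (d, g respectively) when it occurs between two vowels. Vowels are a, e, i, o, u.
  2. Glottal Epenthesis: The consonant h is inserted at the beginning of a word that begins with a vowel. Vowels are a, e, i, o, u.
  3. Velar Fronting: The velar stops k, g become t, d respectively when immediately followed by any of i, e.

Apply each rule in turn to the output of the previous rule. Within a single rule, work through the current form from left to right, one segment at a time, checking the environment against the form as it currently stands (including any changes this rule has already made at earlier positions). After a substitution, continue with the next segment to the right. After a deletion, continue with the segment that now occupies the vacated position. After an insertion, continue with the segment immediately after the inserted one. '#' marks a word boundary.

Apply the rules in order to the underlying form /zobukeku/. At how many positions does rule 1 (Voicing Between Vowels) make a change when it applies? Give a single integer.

1 Voicing Between Vowels: [zobukeku] → [zobugegu]
2 Glottal Epenthesis: no change — [zobugegu]
3 Velar Fronting: [zobugegu] → [zobudegu]
Rule 1 changed 2 position(s).

2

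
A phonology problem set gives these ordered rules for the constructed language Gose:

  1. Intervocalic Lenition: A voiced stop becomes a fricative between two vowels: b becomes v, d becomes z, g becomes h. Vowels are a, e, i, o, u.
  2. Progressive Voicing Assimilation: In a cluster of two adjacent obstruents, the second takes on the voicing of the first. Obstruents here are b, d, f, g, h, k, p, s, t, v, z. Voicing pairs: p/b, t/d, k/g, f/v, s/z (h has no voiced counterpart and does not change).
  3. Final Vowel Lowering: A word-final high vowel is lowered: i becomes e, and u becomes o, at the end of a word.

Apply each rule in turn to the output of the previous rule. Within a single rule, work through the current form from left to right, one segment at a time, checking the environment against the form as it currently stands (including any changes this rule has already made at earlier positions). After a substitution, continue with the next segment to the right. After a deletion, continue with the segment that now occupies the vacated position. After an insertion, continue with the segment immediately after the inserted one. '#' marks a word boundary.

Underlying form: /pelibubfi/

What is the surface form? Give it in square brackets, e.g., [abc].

[pelivubve]

1 Intervocalic Lenition: [pelibubfi] → [pelivubfi]
2 Progressive Voicing Assimilation: [pelivubfi] → [pelivubvi]
3 Final Vowel Lowering: [pelivubvi] → [pelivubve]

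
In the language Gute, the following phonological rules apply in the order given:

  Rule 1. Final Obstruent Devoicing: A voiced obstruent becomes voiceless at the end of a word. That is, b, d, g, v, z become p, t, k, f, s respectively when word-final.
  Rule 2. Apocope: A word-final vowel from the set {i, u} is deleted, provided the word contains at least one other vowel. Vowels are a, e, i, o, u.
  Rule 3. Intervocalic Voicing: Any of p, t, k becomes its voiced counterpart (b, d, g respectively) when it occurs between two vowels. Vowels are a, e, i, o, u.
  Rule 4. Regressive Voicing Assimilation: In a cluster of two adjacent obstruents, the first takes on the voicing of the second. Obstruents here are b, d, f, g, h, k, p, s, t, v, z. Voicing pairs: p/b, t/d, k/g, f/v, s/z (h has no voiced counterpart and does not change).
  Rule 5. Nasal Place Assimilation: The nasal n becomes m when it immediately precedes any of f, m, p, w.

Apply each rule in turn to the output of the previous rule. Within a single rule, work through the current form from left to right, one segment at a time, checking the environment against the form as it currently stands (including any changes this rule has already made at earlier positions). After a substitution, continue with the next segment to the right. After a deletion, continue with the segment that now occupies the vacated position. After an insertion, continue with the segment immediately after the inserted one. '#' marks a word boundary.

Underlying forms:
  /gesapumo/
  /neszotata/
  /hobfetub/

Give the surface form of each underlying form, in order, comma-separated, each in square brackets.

[gesabumo], [nezzodada], [hopfedup]

/gesapumo/:
  Rule 1 Final Obstruent Devoicing: no change — [gesapumo]
  Rule 2 Apocope: no change — [gesapumo]
  Rule 3 Intervocalic Voicing: [gesapumo] → [gesabumo]
  Rule 4 Regressive Voicing Assimilation: no change — [gesabumo]
  Rule 5 Nasal Place Assimilation: no change — [gesabumo]
/neszotata/:
  Rule 1 Final Obstruent Devoicing: no change — [neszotata]
  Rule 2 Apocope: no change — [neszotata]
  Rule 3 Intervocalic Voicing: [neszotata] → [neszodada]
  Rule 4 Regressive Voicing Assimilation: [neszodada] → [nezzodada]
  Rule 5 Nasal Place Assimilation: no change — [nezzodada]
/hobfetub/:
  Rule 1 Final Obstruent Devoicing: [hobfetub] → [hobfetup]
  Rule 2 Apocope: no change — [hobfetup]
  Rule 3 Intervocalic Voicing: [hobfetup] → [hobfedup]
  Rule 4 Regressive Voicing Assimilation: [hobfedup] → [hopfedup]
  Rule 5 Nasal Place Assimilation: no change — [hopfedup]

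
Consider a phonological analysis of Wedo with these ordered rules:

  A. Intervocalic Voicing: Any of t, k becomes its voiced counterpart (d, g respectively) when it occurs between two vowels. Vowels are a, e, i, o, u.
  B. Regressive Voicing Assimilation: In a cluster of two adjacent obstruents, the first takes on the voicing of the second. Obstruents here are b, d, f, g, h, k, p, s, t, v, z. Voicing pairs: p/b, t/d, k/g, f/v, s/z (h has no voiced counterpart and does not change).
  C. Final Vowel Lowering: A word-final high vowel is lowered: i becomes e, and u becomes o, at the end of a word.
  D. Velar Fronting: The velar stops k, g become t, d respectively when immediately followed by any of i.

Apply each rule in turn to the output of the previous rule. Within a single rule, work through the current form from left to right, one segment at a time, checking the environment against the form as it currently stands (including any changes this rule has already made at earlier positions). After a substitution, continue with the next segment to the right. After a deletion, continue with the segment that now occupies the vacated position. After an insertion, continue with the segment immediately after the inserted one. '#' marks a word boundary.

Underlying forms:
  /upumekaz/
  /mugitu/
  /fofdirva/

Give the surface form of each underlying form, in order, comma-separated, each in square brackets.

[upumegaz], [mudido], [fovdirva]

/upumekaz/:
  A Intervocalic Voicing: [upumekaz] → [upumegaz]
  B Regressive Voicing Assimilation: no change — [upumegaz]
  C Final Vowel Lowering: no change — [upumegaz]
  D Velar Fronting: no change — [upumegaz]
/mugitu/:
  A Intervocalic Voicing: [mugitu] → [mugidu]
  B Regressive Voicing Assimilation: no change — [mugidu]
  C Final Vowel Lowering: [mugidu] → [mugido]
  D Velar Fronting: [mugido] → [mudido]
/fofdirva/:
  A Intervocalic Voicing: no change — [fofdirva]
  B Regressive Voicing Assimilation: [fofdirva] → [fovdirva]
  C Final Vowel Lowering: no change — [fovdirva]
  D Velar Fronting: no change — [fovdirva]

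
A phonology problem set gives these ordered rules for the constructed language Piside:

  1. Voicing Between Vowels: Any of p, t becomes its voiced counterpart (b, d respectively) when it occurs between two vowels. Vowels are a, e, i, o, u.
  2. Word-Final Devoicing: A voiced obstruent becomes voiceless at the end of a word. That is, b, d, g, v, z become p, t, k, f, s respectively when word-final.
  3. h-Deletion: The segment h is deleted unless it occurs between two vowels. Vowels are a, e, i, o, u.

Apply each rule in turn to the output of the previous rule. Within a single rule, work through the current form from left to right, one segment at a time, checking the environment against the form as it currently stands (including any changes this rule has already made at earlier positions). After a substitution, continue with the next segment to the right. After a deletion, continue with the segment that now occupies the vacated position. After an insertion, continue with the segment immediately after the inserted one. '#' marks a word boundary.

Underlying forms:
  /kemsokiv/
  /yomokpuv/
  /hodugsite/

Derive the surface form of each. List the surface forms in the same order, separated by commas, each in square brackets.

[kemsokif], [yomokpuf], [odugside]

/kemsokiv/:
  1 Voicing Between Vowels: no change — [kemsokiv]
  2 Word-Final Devoicing: [kemsokiv] → [kemsokif]
  3 h-Deletion: no change — [kemsokif]
/yomokpuv/:
  1 Voicing Between Vowels: no change — [yomokpuv]
  2 Word-Final Devoicing: [yomokpuv] → [yomokpuf]
  3 h-Deletion: no change — [yomokpuf]
/hodugsite/:
  1 Voicing Between Vowels: [hodugsite] → [hodugside]
  2 Word-Final Devoicing: no change — [hodugside]
  3 h-Deletion: [hodugside] → [odugside]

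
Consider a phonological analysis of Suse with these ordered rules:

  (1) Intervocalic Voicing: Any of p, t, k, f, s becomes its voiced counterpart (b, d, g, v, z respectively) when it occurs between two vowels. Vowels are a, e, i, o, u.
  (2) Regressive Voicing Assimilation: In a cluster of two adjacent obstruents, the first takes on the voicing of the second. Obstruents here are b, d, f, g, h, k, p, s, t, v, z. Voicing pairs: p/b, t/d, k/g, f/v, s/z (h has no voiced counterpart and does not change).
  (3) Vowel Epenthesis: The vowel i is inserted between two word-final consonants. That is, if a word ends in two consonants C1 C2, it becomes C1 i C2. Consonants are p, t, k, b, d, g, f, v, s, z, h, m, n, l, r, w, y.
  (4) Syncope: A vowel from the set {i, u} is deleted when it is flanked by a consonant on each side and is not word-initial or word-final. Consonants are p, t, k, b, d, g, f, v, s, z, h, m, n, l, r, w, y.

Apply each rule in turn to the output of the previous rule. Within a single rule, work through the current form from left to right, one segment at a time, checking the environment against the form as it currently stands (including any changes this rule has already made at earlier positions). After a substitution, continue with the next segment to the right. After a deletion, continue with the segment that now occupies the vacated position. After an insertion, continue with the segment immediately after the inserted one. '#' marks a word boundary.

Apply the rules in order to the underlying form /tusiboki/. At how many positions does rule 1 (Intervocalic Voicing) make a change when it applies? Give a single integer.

2

(1) Intervocalic Voicing: [tusiboki] → [tuzibogi]
(2) Regressive Voicing Assimilation: no change — [tuzibogi]
(3) Vowel Epenthesis: no change — [tuzibogi]
(4) Syncope: [tuzibogi] → [tzbogi]
Rule 1 changed 2 position(s).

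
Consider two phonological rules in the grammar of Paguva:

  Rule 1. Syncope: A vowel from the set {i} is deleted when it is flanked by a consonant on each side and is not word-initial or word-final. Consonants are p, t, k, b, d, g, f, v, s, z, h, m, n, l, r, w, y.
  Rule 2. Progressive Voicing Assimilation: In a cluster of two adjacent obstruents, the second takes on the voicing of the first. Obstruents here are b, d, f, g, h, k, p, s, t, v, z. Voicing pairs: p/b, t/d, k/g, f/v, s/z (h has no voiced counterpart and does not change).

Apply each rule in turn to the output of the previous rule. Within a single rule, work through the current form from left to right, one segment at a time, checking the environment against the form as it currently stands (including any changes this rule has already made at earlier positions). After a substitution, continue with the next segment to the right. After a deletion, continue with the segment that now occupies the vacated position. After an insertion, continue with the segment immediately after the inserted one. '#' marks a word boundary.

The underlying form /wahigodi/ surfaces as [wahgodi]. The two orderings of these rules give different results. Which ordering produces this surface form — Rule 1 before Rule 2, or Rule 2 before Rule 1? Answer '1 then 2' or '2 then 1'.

2 then 1

Order 1 then 2:
  1 Syncope: [wahigodi] → [wahgodi]
  2 Progressive Voicing Assimilation: [wahgodi] → [wahkodi]
  result: [wahkodi]
Order 2 then 1:
  2 Progressive Voicing Assimilation: no change — [wahigodi]
  1 Syncope: [wahigodi] → [wahgodi]
  result: [wahgodi]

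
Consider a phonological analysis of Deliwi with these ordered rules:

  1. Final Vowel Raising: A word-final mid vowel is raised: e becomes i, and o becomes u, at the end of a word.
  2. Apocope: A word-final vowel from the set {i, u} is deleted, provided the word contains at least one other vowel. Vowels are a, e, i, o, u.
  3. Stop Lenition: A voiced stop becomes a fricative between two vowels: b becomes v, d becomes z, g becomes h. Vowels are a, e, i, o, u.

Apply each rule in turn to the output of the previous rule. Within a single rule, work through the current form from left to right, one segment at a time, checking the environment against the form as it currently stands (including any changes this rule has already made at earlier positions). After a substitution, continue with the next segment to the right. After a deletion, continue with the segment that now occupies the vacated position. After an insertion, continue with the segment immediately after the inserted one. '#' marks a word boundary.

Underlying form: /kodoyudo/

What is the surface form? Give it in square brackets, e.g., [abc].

1 Final Vowel Raising: [kodoyudo] → [kodoyudu]
2 Apocope: [kodoyudu] → [kodoyud]
3 Stop Lenition: [kodoyud] → [kozoyud]

[kozoyud]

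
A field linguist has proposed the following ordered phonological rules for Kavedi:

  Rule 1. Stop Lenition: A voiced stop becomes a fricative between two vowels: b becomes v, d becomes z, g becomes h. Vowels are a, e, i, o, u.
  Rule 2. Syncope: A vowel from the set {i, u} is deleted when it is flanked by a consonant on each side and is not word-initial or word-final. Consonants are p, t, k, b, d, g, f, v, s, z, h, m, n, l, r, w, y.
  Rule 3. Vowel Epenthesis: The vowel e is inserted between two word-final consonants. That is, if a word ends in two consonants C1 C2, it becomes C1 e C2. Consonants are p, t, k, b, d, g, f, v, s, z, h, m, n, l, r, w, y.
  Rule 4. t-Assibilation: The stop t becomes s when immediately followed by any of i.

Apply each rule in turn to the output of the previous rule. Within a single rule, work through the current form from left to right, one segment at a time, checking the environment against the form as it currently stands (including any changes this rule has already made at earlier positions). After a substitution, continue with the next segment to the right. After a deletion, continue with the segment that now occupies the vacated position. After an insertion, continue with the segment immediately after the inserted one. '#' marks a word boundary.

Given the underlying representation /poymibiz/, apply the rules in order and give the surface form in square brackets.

[poymvez]

Rule 1 Stop Lenition: [poymibiz] → [poymiviz]
Rule 2 Syncope: [poymiviz] → [poymvz]
Rule 3 Vowel Epenthesis: [poymvz] → [poymvez]
Rule 4 t-Assibilation: no change — [poymvez]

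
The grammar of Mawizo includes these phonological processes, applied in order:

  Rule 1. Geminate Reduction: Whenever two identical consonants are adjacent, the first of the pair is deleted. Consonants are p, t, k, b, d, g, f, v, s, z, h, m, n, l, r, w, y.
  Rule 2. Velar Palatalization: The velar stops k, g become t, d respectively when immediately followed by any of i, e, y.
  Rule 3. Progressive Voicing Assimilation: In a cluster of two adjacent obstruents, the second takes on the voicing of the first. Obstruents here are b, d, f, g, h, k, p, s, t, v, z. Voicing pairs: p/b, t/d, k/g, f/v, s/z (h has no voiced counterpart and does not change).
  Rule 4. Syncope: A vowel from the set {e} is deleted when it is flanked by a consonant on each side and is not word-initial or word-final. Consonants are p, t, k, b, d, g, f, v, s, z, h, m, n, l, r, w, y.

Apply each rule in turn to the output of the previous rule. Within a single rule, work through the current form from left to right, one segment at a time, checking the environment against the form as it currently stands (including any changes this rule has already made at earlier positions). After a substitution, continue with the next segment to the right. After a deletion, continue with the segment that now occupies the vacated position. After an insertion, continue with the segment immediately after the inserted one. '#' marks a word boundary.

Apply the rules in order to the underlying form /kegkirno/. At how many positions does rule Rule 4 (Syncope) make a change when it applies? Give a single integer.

1

Rule 1 Geminate Reduction: no change — [kegkirno]
Rule 2 Velar Palatalization: [kegkirno] → [tegtirno]
Rule 3 Progressive Voicing Assimilation: [tegtirno] → [tegdirno]
Rule 4 Syncope: [tegdirno] → [tgdirno]
Rule Rule 4 changed 1 position(s).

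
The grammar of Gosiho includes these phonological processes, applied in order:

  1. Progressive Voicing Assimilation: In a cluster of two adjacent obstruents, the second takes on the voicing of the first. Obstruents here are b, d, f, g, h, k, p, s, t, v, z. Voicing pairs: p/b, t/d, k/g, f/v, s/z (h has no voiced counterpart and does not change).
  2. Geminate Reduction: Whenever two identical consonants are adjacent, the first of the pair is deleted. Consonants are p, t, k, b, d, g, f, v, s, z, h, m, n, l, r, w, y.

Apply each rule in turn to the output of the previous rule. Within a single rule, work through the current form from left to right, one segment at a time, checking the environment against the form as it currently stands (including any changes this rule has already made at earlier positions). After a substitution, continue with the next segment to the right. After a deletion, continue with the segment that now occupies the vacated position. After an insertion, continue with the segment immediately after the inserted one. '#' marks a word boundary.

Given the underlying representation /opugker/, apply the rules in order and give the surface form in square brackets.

1 Progressive Voicing Assimilation: [opugker] → [opugger]
2 Geminate Reduction: [opugger] → [opuger]

[opuger]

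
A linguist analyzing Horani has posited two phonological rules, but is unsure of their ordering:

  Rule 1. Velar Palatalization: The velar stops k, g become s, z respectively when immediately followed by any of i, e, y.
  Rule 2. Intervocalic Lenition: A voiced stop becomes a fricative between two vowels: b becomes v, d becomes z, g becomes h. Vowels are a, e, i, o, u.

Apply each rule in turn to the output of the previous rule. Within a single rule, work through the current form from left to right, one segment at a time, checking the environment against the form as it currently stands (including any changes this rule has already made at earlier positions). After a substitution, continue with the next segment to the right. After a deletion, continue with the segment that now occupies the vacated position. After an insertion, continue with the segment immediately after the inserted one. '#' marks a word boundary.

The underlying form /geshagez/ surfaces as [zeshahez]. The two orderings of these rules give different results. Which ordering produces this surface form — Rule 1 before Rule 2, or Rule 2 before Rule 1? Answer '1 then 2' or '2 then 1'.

Order 1 then 2:
  1 Velar Palatalization: [geshagez] → [zeshazez]
  2 Intervocalic Lenition: no change — [zeshazez]
  result: [zeshazez]
Order 2 then 1:
  2 Intervocalic Lenition: [geshagez] → [geshahez]
  1 Velar Palatalization: [geshahez] → [zeshahez]
  result: [zeshahez]

2 then 1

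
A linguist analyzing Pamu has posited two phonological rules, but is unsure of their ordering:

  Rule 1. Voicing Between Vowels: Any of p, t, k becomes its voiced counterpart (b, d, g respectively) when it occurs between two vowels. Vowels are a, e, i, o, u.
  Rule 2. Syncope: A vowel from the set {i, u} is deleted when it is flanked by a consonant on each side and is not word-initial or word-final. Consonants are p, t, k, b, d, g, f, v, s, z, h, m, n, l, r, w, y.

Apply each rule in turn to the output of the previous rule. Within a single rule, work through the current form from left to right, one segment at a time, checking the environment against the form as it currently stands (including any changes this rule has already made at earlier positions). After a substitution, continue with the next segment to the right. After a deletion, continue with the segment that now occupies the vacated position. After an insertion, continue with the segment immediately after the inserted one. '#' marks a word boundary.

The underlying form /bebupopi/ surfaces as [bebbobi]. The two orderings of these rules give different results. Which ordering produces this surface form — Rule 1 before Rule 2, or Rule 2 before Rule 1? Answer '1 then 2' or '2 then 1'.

1 then 2

Order 1 then 2:
  1 Voicing Between Vowels: [bebupopi] → [bebubobi]
  2 Syncope: [bebubobi] → [bebbobi]
  result: [bebbobi]
Order 2 then 1:
  2 Syncope: [bebupopi] → [bebpopi]
  1 Voicing Between Vowels: [bebpopi] → [bebpobi]
  result: [bebpobi]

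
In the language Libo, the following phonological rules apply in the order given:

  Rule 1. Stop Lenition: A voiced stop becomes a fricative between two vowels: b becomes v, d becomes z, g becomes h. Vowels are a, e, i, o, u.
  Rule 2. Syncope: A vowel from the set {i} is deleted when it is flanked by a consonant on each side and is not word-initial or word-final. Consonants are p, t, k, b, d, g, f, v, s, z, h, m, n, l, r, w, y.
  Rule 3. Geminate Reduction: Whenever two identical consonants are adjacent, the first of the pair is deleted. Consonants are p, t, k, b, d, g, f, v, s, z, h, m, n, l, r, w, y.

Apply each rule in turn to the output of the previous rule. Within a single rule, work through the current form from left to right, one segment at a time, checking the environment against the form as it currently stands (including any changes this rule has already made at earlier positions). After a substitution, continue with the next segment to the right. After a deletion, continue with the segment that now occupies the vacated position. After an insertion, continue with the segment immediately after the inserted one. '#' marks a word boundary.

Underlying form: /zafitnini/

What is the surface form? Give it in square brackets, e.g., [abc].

[zaftni]

Rule 1 Stop Lenition: no change — [zafitnini]
Rule 2 Syncope: [zafitnini] → [zaftnni]
Rule 3 Geminate Reduction: [zaftnni] → [zaftni]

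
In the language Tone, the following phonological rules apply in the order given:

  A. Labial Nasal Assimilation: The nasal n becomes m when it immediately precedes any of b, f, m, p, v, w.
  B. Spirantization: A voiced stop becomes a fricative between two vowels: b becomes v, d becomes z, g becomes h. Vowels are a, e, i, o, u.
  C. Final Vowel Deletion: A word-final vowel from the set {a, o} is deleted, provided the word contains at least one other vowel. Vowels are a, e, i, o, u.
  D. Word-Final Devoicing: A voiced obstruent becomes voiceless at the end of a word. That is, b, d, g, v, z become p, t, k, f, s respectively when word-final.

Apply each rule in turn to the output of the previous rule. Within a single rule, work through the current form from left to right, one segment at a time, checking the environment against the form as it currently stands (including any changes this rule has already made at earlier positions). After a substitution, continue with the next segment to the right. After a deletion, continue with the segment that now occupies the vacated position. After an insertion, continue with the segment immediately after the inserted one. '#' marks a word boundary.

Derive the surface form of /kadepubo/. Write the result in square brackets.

A Labial Nasal Assimilation: no change — [kadepubo]
B Spirantization: [kadepubo] → [kazepuvo]
C Final Vowel Deletion: [kazepuvo] → [kazepuv]
D Word-Final Devoicing: [kazepuv] → [kazepuf]

[kazepuf]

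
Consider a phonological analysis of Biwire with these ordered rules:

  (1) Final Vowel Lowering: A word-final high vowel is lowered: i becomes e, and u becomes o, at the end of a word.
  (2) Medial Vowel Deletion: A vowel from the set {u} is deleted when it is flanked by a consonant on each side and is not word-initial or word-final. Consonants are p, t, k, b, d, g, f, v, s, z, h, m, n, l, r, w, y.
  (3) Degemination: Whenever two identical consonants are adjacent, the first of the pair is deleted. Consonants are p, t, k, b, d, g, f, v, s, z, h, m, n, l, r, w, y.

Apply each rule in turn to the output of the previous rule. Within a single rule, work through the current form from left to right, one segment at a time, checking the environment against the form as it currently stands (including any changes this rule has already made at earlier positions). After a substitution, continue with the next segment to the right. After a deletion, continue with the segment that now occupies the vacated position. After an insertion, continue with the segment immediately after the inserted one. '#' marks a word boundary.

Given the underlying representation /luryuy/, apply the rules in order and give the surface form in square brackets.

(1) Final Vowel Lowering: no change — [luryuy]
(2) Medial Vowel Deletion: [luryuy] → [lryy]
(3) Degemination: [lryy] → [lry]

[lry]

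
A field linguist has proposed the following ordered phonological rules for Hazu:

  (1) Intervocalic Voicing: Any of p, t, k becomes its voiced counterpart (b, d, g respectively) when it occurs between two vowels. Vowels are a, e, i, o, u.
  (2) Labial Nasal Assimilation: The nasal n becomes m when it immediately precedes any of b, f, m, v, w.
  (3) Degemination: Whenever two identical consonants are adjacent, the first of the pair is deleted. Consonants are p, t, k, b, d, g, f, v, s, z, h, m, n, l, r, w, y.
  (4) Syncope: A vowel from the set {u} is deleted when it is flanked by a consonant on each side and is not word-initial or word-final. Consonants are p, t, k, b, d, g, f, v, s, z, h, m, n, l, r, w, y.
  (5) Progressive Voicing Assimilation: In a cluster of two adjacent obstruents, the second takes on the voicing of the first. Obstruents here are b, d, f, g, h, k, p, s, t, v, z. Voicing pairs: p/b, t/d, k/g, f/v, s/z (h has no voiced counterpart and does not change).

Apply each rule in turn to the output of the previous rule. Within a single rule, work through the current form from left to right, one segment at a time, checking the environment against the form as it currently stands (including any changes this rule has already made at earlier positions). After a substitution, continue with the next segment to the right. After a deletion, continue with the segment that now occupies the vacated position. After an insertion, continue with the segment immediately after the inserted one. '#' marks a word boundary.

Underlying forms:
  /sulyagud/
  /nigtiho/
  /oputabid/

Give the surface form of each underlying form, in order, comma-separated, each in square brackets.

/sulyagud/:
  (1) Intervocalic Voicing: no change — [sulyagud]
  (2) Labial Nasal Assimilation: no change — [sulyagud]
  (3) Degemination: no change — [sulyagud]
  (4) Syncope: [sulyagud] → [slyagd]
  (5) Progressive Voicing Assimilation: no change — [slyagd]
/nigtiho/:
  (1) Intervocalic Voicing: no change — [nigtiho]
  (2) Labial Nasal Assimilation: no change — [nigtiho]
  (3) Degemination: no change — [nigtiho]
  (4) Syncope: no change — [nigtiho]
  (5) Progressive Voicing Assimilation: [nigtiho] → [nigdiho]
/oputabid/:
  (1) Intervocalic Voicing: [oputabid] → [obudabid]
  (2) Labial Nasal Assimilation: no change — [obudabid]
  (3) Degemination: no change — [obudabid]
  (4) Syncope: [obudabid] → [obdabid]
  (5) Progressive Voicing Assimilation: no change — [obdabid]

[slyagd], [nigdiho], [obdabid]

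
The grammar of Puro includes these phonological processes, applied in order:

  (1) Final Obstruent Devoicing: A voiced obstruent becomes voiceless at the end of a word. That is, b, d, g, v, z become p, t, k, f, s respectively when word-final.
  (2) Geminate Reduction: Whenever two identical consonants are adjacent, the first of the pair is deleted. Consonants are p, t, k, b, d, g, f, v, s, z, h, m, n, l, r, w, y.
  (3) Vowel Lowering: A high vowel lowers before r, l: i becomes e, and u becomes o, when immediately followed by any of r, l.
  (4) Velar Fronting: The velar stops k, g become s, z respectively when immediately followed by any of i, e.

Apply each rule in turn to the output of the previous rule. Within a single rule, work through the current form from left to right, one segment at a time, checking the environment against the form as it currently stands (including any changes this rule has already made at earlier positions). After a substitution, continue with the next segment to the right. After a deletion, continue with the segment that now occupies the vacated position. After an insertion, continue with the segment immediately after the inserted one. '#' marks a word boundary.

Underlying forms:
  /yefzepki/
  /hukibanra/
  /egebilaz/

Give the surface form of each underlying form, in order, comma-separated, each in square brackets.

/yefzepki/:
  (1) Final Obstruent Devoicing: no change — [yefzepki]
  (2) Geminate Reduction: no change — [yefzepki]
  (3) Vowel Lowering: no change — [yefzepki]
  (4) Velar Fronting: [yefzepki] → [yefzepsi]
/hukibanra/:
  (1) Final Obstruent Devoicing: no change — [hukibanra]
  (2) Geminate Reduction: no change — [hukibanra]
  (3) Vowel Lowering: no change — [hukibanra]
  (4) Velar Fronting: [hukibanra] → [husibanra]
/egebilaz/:
  (1) Final Obstruent Devoicing: [egebilaz] → [egebilas]
  (2) Geminate Reduction: no change — [egebilas]
  (3) Vowel Lowering: [egebilas] → [egebelas]
  (4) Velar Fronting: [egebelas] → [ezebelas]

[yefzepsi], [husibanra], [ezebelas]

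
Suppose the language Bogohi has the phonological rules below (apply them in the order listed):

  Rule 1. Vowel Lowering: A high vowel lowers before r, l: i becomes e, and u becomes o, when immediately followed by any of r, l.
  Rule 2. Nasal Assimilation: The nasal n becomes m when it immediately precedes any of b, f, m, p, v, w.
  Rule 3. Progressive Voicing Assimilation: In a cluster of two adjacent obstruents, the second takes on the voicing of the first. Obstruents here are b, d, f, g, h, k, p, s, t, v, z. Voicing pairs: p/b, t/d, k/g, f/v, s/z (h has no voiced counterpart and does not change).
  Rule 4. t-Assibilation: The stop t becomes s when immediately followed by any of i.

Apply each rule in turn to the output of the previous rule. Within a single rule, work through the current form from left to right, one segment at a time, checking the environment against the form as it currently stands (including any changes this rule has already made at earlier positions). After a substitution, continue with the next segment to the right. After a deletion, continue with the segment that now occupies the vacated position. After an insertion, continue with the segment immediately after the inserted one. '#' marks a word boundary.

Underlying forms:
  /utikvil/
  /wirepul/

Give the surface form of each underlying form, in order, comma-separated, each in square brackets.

[usikfel], [werepol]

/utikvil/:
  Rule 1 Vowel Lowering: [utikvil] → [utikvel]
  Rule 2 Nasal Assimilation: no change — [utikvel]
  Rule 3 Progressive Voicing Assimilation: [utikvel] → [utikfel]
  Rule 4 t-Assibilation: [utikfel] → [usikfel]
/wirepul/:
  Rule 1 Vowel Lowering: [wirepul] → [werepol]
  Rule 2 Nasal Assimilation: no change — [werepol]
  Rule 3 Progressive Voicing Assimilation: no change — [werepol]
  Rule 4 t-Assibilation: no change — [werepol]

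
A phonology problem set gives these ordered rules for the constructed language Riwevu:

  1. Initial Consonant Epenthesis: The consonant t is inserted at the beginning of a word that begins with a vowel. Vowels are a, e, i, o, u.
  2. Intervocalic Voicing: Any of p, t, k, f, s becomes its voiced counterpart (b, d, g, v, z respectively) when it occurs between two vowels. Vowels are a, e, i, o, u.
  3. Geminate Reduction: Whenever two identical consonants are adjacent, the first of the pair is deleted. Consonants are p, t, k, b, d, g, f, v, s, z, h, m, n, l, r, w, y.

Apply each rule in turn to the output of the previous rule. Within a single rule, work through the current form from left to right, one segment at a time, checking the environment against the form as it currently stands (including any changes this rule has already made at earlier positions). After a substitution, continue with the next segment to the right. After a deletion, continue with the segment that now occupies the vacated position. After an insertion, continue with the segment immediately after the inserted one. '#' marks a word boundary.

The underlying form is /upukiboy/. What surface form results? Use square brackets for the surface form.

[tubugiboy]

1 Initial Consonant Epenthesis: [upukiboy] → [tupukiboy]
2 Intervocalic Voicing: [tupukiboy] → [tubugiboy]
3 Geminate Reduction: no change — [tubugiboy]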